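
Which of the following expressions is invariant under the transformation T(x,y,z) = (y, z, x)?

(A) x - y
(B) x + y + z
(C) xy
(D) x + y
B

Apply T(x,y,z) = (y, z, x) to each option, i.e. replace (x, y, z) by the transformed coordinates.
Substitute the transformed coordinates into each option and compare with the original:
(A) x - y  ->  (y) - (z) = y - z   [differs from x - y: not invariant]
(B) x + y + z  ->  (y) + (z) + (x) = x + y + z   [equals x + y + z: invariant]
(C) xy  ->  (y)(z) = yz   [differs from xy: not invariant]
(D) x + y  ->  (y) + (z) = y + z   [differs from x + y: not invariant]

Only option (B), x + y + z, is unchanged by the transformation.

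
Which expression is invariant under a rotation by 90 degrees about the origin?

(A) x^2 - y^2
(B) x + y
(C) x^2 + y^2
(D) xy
C

A rotation by 90 degrees sends (x, y) to (-y, x).
Substitute the transformed coordinates into each option and compare with the original:
(A) x^2 - y^2  ->  (-y)^2 - (x)^2 = -x^2 + y^2   [differs from x^2 - y^2: not invariant]
(B) x + y  ->  (-y) + (x) = x - y   [differs from x + y: not invariant]
(C) x^2 + y^2  ->  (-y)^2 + (x)^2 = x^2 + y^2   [equals x^2 + y^2: invariant]
(D) xy  ->  (-y)(x) = -xy   [differs from xy: not invariant]

Only option (C), x^2 + y^2, is unchanged by the transformation.
Geometrically, x^2 + y^2 is the squared distance from the origin, which every rotation about the origin preserves.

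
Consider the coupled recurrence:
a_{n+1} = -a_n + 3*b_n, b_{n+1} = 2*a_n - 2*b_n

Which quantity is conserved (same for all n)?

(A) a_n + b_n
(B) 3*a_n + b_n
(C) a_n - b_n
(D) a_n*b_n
A

Replace a_n by a_{n+1} = -a_n + 3*b_n and b_n by b_{n+1} = 2*a_n - 2*b_n in each option and simplify:
(A) a_n + b_n  ->  (-a_n + 3*b_n) + (2*a_n - 2*b_n) = a_n + b_n   [conserved]
(B) 3*a_n + b_n  ->  3*(-a_n + 3*b_n) + (2*a_n - 2*b_n) = -a_n + 7*b_n   [not conserved]
(C) a_n - b_n  ->  (-a_n + 3*b_n) - (2*a_n - 2*b_n) = -3*a_n + 5*b_n   [not conserved]
(D) a_n*b_n  ->  (-a_n + 3*b_n)*(2*a_n - 2*b_n) = -2*a_n^2 + 8*a_n*b_n - 6*b_n^2   [not conserved]

Only (A) a_n + b_n returns to itself after one step, so it is the conserved quantity.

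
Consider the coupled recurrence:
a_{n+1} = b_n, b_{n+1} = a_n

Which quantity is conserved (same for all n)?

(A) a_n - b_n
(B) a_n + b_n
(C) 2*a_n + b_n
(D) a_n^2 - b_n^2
B

Replace a_n by a_{n+1} = b_n and b_n by b_{n+1} = a_n in each option and simplify:
(A) a_n - b_n  ->  (b_n) - (a_n) = -a_n + b_n   [not conserved]
(B) a_n + b_n  ->  (b_n) + (a_n) = a_n + b_n   [conserved]
(C) 2*a_n + b_n  ->  2*(b_n) + (a_n) = a_n + 2*b_n   [not conserved]
(D) a_n^2 - b_n^2  ->  (b_n)^2 - (a_n)^2 = -a_n^2 + b_n^2   [not conserved]

Only (B) a_n + b_n returns to itself after one step, so it is the conserved quantity.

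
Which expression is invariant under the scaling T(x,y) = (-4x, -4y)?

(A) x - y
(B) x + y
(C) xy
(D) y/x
D

Under the uniform scaling T(x,y) = (-4x, -4y):
Substitute the transformed coordinates into each option and compare with the original:
(A) x - y  ->  (-4x) - (-4y) = -4x + 4y   [differs from x - y: not invariant]
(B) x + y  ->  (-4x) + (-4y) = -4x - 4y   [differs from x + y: not invariant]
(C) xy  ->  (-4x)(-4y) = 16xy   [differs from xy: not invariant]
(D) y/x  ->  (-4y)/(-4x) = y/x   [equals y/x: invariant]

Only option (D), y/x, is unchanged by the transformation.
The common factor -4 cancels in a ratio of coordinates, while sums, products and sums of squares pick up factors of -4 or 16.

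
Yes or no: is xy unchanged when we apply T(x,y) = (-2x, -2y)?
No

Substitute T(x,y) = (-2x, -2y) into the expression and compare with the original.

Original: xy
After applying T: (-2x)(-2y) = 4xy

This differs from the original xy (difference: 3xy), so the expression is NOT invariant.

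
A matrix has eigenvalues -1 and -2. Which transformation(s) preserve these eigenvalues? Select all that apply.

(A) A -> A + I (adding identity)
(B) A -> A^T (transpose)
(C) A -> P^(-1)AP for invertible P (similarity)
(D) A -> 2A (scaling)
B and C

Eigenvalues are preserved by:
1. Similarity transformations: A -> P^(-1)AP (same characteristic polynomial)
2. Transpose: A^T has the same eigenvalues as A

Eigenvalues are NOT preserved by:
- Adding identity: eigenvalues become -1+1, -2+1
- Scaling: eigenvalues become -2, -4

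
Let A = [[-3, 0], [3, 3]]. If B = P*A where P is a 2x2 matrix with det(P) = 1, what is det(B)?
-9

By the multiplicative property of determinants, det(B) = det(P*A) = det(P) * det(A) = det(A),
so the determinant is invariant under multiplication by any determinant-1 matrix; we just need det(A).

det(A) = (-3)(3) - (0)(3) = -9 - 0 = -9

Therefore det(B) = 1 * (-9) = -9.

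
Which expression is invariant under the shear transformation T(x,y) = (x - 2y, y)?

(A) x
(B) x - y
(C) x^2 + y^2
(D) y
D

Under the shear T(x,y) = (x - 2y, y):
Substitute the transformed coordinates into each option and compare with the original:
(A) x  ->  (x - 2y) = x - 2y   [differs from x: not invariant]
(B) x - y  ->  (x - 2y) - (y) = x - 3y   [differs from x - y: not invariant]
(C) x^2 + y^2  ->  (x - 2y)^2 + (y)^2 = x^2 - 4xy + 5y^2   [differs from x^2 + y^2: not invariant]
(D) y  ->  (y) = y   [equals y: invariant]

Only option (D), y, is unchanged by the transformation.
A horizontal shear moves points parallel to the x-axis, so the y-coordinate (and any function of y alone) is unchanged.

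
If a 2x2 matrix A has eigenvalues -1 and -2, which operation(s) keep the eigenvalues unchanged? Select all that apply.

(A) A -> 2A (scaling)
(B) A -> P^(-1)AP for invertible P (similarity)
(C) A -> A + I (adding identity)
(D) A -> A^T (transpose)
B and D

Eigenvalues are preserved by:
1. Similarity transformations: A -> P^(-1)AP (same characteristic polynomial)
2. Transpose: A^T has the same eigenvalues as A

Eigenvalues are NOT preserved by:
- Adding identity: eigenvalues become -1+1, -2+1
- Scaling: eigenvalues become -2, -4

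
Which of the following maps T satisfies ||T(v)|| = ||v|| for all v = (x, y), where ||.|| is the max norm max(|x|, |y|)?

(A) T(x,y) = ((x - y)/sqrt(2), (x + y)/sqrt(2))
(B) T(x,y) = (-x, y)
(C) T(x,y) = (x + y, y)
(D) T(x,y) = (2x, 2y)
B

A transformation preserves a norm if ||T(v)|| = ||v|| for every v; a single vector where the norm changes rules an option out.

(A) T(x,y) = ((x - y)/sqrt(2), (x + y)/sqrt(2)): v = (1, 0) has norm max(|1|, |0|) = 1, but T(v) = (sqrt(2)/2, sqrt(2)/2) has norm sqrt(2)/2 -- not preserved.
(B) T(x,y) = (-x, y): preserves the norm -- it only permutes the coordinates and/or flips signs, which leaves max(|x|, |y|) unchanged.
(C) T(x,y) = (x + y, y): v = (1, 1) has norm max(|1|, |1|) = 1, but T(v) = (2, 1) has norm 2 -- not preserved.
(D) T(x,y) = (2x, 2y): v = (1, 0) has norm max(|1|, |0|) = 1, but T(v) = (2, 0) has norm 2 -- not preserved.

Therefore the answer is (B).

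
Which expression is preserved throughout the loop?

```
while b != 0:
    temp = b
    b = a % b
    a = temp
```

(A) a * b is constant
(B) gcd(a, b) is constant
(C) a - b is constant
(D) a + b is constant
B

A loop invariant must hold before the first iteration and be re-established by every execution of the body.

(B) gcd(a, b) is constant: One iteration replaces (a, b) by (b, a mod b). Since a mod b = a - q*b for an integer q, any common divisor of a and b divides b and a mod b, and conversely; hence gcd(b, a mod b) = gcd(a, b). For instance (22, 8) -> (8, 6) keeps gcd = 2. At exit b = 0 and a = gcd of the original inputs.

The other options fail:
(A) a * b is constant: e.g. (a, b) = (22, 8) -> (8, 6): the product goes from 176 to 48.
(C) a - b is constant: e.g. (a, b) = (22, 8) -> (8, 6): the difference goes from 14 to 2.
(D) a + b is constant: e.g. (a, b) = (22, 8) -> (8, 6): the sum goes from 30 to 14.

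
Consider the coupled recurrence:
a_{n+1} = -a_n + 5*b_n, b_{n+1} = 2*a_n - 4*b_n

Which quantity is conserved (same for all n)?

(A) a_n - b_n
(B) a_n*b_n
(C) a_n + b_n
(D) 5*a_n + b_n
C

Replace a_n by a_{n+1} = -a_n + 5*b_n and b_n by b_{n+1} = 2*a_n - 4*b_n in each option and simplify:
(A) a_n - b_n  ->  (-a_n + 5*b_n) - (2*a_n - 4*b_n) = -3*a_n + 9*b_n   [not conserved]
(B) a_n*b_n  ->  (-a_n + 5*b_n)*(2*a_n - 4*b_n) = -2*a_n^2 + 14*a_n*b_n - 20*b_n^2   [not conserved]
(C) a_n + b_n  ->  (-a_n + 5*b_n) + (2*a_n - 4*b_n) = a_n + b_n   [conserved]
(D) 5*a_n + b_n  ->  5*(-a_n + 5*b_n) + (2*a_n - 4*b_n) = -3*a_n + 21*b_n   [not conserved]

Only (C) a_n + b_n returns to itself after one step, so it is the conserved quantity.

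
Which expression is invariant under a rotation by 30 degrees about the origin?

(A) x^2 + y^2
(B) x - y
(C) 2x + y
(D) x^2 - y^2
A

A rotation by 30 degrees sends (x, y) to (sqrt(3)x/2 - y/2, x/2 + sqrt(3)y/2).
Substitute the transformed coordinates into each option and compare with the original:
(A) x^2 + y^2  ->  (sqrt(3)x/2 - y/2)^2 + (x/2 + sqrt(3)y/2)^2 = x^2 + y^2   [equals x^2 + y^2: invariant]
(B) x - y  ->  (sqrt(3)x/2 - y/2) - (x/2 + sqrt(3)y/2) = -x/2 + sqrt(3)x/2 - sqrt(3)y/2 - y/2   [differs from x - y: not invariant]
(C) 2x + y  ->  2(sqrt(3)x/2 - y/2) + (x/2 + sqrt(3)y/2) = x/2 + sqrt(3)x - y + sqrt(3)y/2   [differs from 2x + y: not invariant]
(D) x^2 - y^2  ->  (sqrt(3)x/2 - y/2)^2 - (x/2 + sqrt(3)y/2)^2 = x^2/2 - sqrt(3)xy - y^2/2   [differs from x^2 - y^2: not invariant]

Only option (A), x^2 + y^2, is unchanged by the transformation.
Geometrically, x^2 + y^2 is the squared distance from the origin, which every rotation about the origin preserves.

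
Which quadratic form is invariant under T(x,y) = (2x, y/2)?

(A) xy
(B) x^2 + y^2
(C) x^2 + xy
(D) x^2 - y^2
A

T multiplies x by 2 and divides y by 2.
Substitute the transformed coordinates into each option and compare with the original:
(A) xy  ->  (2x)(y/2) = xy   [equals xy: invariant]
(B) x^2 + y^2  ->  (2x)^2 + (y/2)^2 = 4x^2 + y^2/4   [differs from x^2 + y^2: not invariant]
(C) x^2 + xy  ->  (2x)^2 + (2x)(y/2) = 4x^2 + xy   [differs from x^2 + xy: not invariant]
(D) x^2 - y^2  ->  (2x)^2 - (y/2)^2 = 4x^2 - y^2/4   [differs from x^2 - y^2: not invariant]

Only option (A), xy, is unchanged by the transformation.
The factors 2 and 1/2 cancel only in the pure product xy.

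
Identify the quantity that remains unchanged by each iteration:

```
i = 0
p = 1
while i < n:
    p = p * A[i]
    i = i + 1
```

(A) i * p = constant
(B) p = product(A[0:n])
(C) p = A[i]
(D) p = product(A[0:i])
D

A loop invariant must hold before the first iteration and be re-established by every execution of the body.

(D) p = product(A[0:i]): Initially i = 0 and p = 1 = product of the empty slice A[0:0]. If p = product(A[0:i]) holds at the top of an iteration, the body sets p to product(A[0:i]) * A[i] = product(A[0:i+1]) and then i to i+1, so the property is restored. At exit i = n, giving p = product(A[0:n]).

The other options fail:
(A) i * p = constant: initially i * p = 0, but after one iteration it is 1 * A[0], which is nonzero in general.
(B) p = product(A[0:n]): false before the loop (p = 1, not the full product) -- it only becomes true at exit.
(C) p = A[i]: after the first iteration p = A[0] but i = 1; in general p is a product of several elements, not a single one.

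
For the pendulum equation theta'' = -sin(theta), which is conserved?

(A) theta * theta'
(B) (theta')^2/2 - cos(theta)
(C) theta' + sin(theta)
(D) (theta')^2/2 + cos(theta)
B

A first integral I satisfies dI/dt = 0 along every solution. Differentiate each option and use the equation of motion:
(A) d/dt[theta * theta'] = (theta')^2 + theta theta'' = (theta')^2 - theta sin(theta), not identically 0
(B) d/dt[(theta')^2/2 - cos(theta)] = theta' theta'' + sin(theta) theta' = theta'(-sin(theta)) + theta' sin(theta) = 0
(C) d/dt[theta' + sin(theta)] = theta'' + cos(theta) theta' = -sin(theta) + theta' cos(theta), not identically 0
(D) d/dt[(theta')^2/2 + cos(theta)] = theta' theta'' - sin(theta) theta' = -2 theta' sin(theta), not identically 0

Only (B) has zero time-derivative. This is the total energy: kinetic (theta')^2/2 plus potential -cos(theta).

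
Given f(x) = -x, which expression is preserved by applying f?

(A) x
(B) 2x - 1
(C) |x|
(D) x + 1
C

For f(x) = -x:
Applying f replaces x by -x. Since |-x| = |x|, the absolute value is unchanged by f, whereas x -> -x, 2x - 1 -> -2x - 1 and x + 1 -> -x + 1 all change.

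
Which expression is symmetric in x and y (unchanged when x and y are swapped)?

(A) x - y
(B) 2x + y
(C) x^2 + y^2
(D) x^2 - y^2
C

A symmetric expression is unchanged when the variables are permuted; here the transformation to test is the swap (x, y) -> (y, x).
Substitute the transformed coordinates into each option and compare with the original:
(A) x - y  ->  (y) - (x) = -x + y   [differs from x - y: not invariant]
(B) 2x + y  ->  2(y) + (x) = x + 2y   [differs from 2x + y: not invariant]
(C) x^2 + y^2  ->  (y)^2 + (x)^2 = x^2 + y^2   [equals x^2 + y^2: invariant]
(D) x^2 - y^2  ->  (y)^2 - (x)^2 = -x^2 + y^2   [differs from x^2 - y^2: not invariant]

Only option (C), x^2 + y^2, is unchanged by the transformation.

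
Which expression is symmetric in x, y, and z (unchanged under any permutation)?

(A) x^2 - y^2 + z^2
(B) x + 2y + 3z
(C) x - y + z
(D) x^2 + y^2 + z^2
D

A symmetric expression is unchanged when the variables are permuted; here the transformation to test is the swap (x, y) -> (y, x).
A symmetric expression must survive every permutation; the single swap x <-> y already eliminates the distractors, and the keyed expression is also unchanged by x <-> z and y <-> z (each variable enters it in exactly the same way).
Substitute the transformed coordinates into each option and compare with the original:
(A) x^2 - y^2 + z^2  ->  (y)^2 - (x)^2 + z^2 = -x^2 + y^2 + z^2   [differs from x^2 - y^2 + z^2: not invariant]
(B) x + 2y + 3z  ->  (y) + 2(x) + 3z = 2x + y + 3z   [differs from x + 2y + 3z: not invariant]
(C) x - y + z  ->  (y) - (x) + z = -x + y + z   [differs from x - y + z: not invariant]
(D) x^2 + y^2 + z^2  ->  (y)^2 + (x)^2 + z^2 = x^2 + y^2 + z^2   [equals x^2 + y^2 + z^2: invariant]

Only option (D), x^2 + y^2 + z^2, is unchanged by the transformation.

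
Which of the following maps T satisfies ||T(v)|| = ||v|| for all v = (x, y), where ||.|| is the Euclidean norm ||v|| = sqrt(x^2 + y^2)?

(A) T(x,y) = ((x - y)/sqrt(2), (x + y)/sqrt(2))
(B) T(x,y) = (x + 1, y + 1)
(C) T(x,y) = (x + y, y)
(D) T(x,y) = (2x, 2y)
A

A transformation preserves a norm if ||T(v)|| = ||v|| for every v; a single vector where the norm changes rules an option out.

(A) T(x,y) = ((x - y)/sqrt(2), (x + y)/sqrt(2)): preserves the norm -- it is an orthogonal map (a rotation/reflection), and (sqrt(2)(x - y)/2)^2 + (sqrt(2)(x + y)/2)^2 simplifies to x^2 + y^2.
(B) T(x,y) = (x + 1, y + 1): v = (1, 0) has norm sqrt((1)^2 + (0)^2) = 1, but T(v) = (2, 1) has norm sqrt(5) -- not preserved.
(C) T(x,y) = (x + y, y): v = (0, 1) has norm sqrt((0)^2 + (1)^2) = 1, but T(v) = (1, 1) has norm sqrt(2) -- not preserved.
(D) T(x,y) = (2x, 2y): v = (1, 0) has norm sqrt((1)^2 + (0)^2) = 1, but T(v) = (2, 0) has norm 2 -- not preserved.

Therefore the answer is (A).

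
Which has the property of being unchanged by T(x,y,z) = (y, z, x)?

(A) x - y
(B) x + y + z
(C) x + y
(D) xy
B

Apply T(x,y,z) = (y, z, x) to each option, i.e. replace (x, y, z) by the transformed coordinates.
Substitute the transformed coordinates into each option and compare with the original:
(A) x - y  ->  (y) - (z) = y - z   [differs from x - y: not invariant]
(B) x + y + z  ->  (y) + (z) + (x) = x + y + z   [equals x + y + z: invariant]
(C) x + y  ->  (y) + (z) = y + z   [differs from x + y: not invariant]
(D) xy  ->  (y)(z) = yz   [differs from xy: not invariant]

Only option (B), x + y + z, is unchanged by the transformation.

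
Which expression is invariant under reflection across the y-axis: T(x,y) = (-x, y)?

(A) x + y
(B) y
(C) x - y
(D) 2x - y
B

The map is reflection across the y-axis: T(x,y) = (-x, y).
Substitute the transformed coordinates into each option and compare with the original:
(A) x + y  ->  (-x) + (y) = -x + y   [differs from x + y: not invariant]
(B) y  ->  (y) = y   [equals y: invariant]
(C) x - y  ->  (-x) - (y) = -x - y   [differs from x - y: not invariant]
(D) 2x - y  ->  2(-x) - (y) = -2x - y   [differs from 2x - y: not invariant]

Only option (B), y, is unchanged by the transformation.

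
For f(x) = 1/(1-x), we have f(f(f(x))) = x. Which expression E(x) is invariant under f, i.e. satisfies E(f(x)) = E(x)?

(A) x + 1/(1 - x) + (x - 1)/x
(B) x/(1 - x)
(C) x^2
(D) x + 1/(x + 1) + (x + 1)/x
A

Replace x by f(x) = 1/(1 - x) in each option and simplify. As a quick numerical cross-check, also compare E(5) with E(f(5)) = E(-1/4).

(A) x + 1/(1 - x) + (x - 1)/x  ->  (1/(1 - x)) + 1/(1 - (1/(1 - x))) + ((1/(1 - x)) - 1)/(1/(1 - x)), which simplifies back to x + 1/(1 - x) + (x - 1)/x; check: E(5) = 111/20, E(-1/4) = 111/20.   [invariant]
(B) x/(1 - x)  ->  (1/(1 - x))/(1 - (1/(1 - x))) = -1/x; check: E(5) = -5/4 but E(-1/4) = -1/5.   [not invariant]
(C) x^2  ->  (1/(1 - x))^2 = (x - 1)^(-2); check: E(5) = 25 but E(-1/4) = 1/16.   [not invariant]
(D) x + 1/(x + 1) + (x + 1)/x  ->  (1/(1 - x)) + 1/((1/(1 - x)) + 1) + ((1/(1 - x)) + 1)/(1/(1 - x)) = (-x^3 + 6x^2 - 11x + 7)/(x^2 - 3x + 2); check: E(5) = 191/30 but E(-1/4) = -23/12.   [not invariant]

Only (A) is unchanged. Indeed f(f(x)) = 1/(1 - 1/(1-x)) = (1-x)/(-x) = (x-1)/x, so E(x) = x + f(x) + f(f(x)) is the sum over the whole 3-cycle; applying f just permutes the three terms cyclically (x -> f(x) -> f(f(x)) -> x), leaving the sum unchanged.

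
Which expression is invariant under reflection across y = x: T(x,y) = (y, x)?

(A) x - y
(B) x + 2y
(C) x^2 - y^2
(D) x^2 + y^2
D

The map is reflection across y = x: T(x,y) = (y, x).
Substitute the transformed coordinates into each option and compare with the original:
(A) x - y  ->  (y) - (x) = -x + y   [differs from x - y: not invariant]
(B) x + 2y  ->  (y) + 2(x) = 2x + y   [differs from x + 2y: not invariant]
(C) x^2 - y^2  ->  (y)^2 - (x)^2 = -x^2 + y^2   [differs from x^2 - y^2: not invariant]
(D) x^2 + y^2  ->  (y)^2 + (x)^2 = x^2 + y^2   [equals x^2 + y^2: invariant]

Only option (D), x^2 + y^2, is unchanged by the transformation.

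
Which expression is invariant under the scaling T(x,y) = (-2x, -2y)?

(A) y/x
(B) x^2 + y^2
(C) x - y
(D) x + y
A

Under the uniform scaling T(x,y) = (-2x, -2y):
Substitute the transformed coordinates into each option and compare with the original:
(A) y/x  ->  (-2y)/(-2x) = y/x   [equals y/x: invariant]
(B) x^2 + y^2  ->  (-2x)^2 + (-2y)^2 = 4x^2 + 4y^2   [differs from x^2 + y^2: not invariant]
(C) x - y  ->  (-2x) - (-2y) = -2x + 2y   [differs from x - y: not invariant]
(D) x + y  ->  (-2x) + (-2y) = -2x - 2y   [differs from x + y: not invariant]

Only option (A), y/x, is unchanged by the transformation.
The common factor -2 cancels in a ratio of coordinates, while sums, products and sums of squares pick up factors of -2 or 4.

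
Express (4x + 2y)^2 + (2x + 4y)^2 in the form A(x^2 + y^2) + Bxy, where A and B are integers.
20(x^2 + y^2) + 32xy

Expanding: (4x + 2y)^2 = 16x^2 + 16xy + 4y^2
(2x + 4y)^2 = 4x^2 + 16xy + 16y^2
Sum = (16+4)(x^2+y^2) + 32xy = 20(x^2 + y^2) + 32xy
This is symmetric in x and y.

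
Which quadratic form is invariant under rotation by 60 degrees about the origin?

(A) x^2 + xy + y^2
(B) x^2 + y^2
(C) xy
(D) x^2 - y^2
B

Rotation by 60 degrees sends (x, y) to (x/2 - sqrt(3)y/2, sqrt(3)x/2 + y/2).
Substitute the transformed coordinates into each option and compare with the original:
(A) x^2 + xy + y^2  ->  (x/2 - sqrt(3)y/2)^2 + (x/2 - sqrt(3)y/2)(sqrt(3)x/2 + y/2) + (sqrt(3)x/2 + y/2)^2 = sqrt(3)x^2/4 + x^2 - xy/2 - sqrt(3)y^2/4 + y^2   [differs from x^2 + xy + y^2: not invariant]
(B) x^2 + y^2  ->  (x/2 - sqrt(3)y/2)^2 + (sqrt(3)x/2 + y/2)^2 = x^2 + y^2   [equals x^2 + y^2: invariant]
(C) xy  ->  (x/2 - sqrt(3)y/2)(sqrt(3)x/2 + y/2) = sqrt(3)x^2/4 - xy/2 - sqrt(3)y^2/4   [differs from xy: not invariant]
(D) x^2 - y^2  ->  (x/2 - sqrt(3)y/2)^2 - (sqrt(3)x/2 + y/2)^2 = -x^2/2 - sqrt(3)xy + y^2/2   [differs from x^2 - y^2: not invariant]

Only option (B), x^2 + y^2, is unchanged by the transformation.
x^2 + y^2 is the squared distance from the origin, which rotations preserve.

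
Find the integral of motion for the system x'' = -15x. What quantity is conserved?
E = (x')^2 + 15x^2

Multiply the equation by x':
x' * x'' = -15x * x'
The left side is d/dt[(x')^2/2] and the right side is d/dt[-15x^2/2], so
d/dt[(x')^2/2 + 15x^2/2] = 0, i.e. (x')^2/2 + 15x^2/2 = constant.
Multiplying by 2, the integral of motion is E = (x')^2 + 15x^2.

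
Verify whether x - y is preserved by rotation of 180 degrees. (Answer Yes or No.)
No

Applying rotation by 180 degrees: x' = x*cos(180 degrees) - y*sin(180 degrees) = -x, y' = x*sin(180 degrees) + y*cos(180 degrees) = -y

Substituting into x - y:
(-x) - (-y)
= -x + y

This differs from the original expression x - y, so it is NOT invariant.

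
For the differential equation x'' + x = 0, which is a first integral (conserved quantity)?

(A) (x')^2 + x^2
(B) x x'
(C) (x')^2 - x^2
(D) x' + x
A

A first integral I satisfies dI/dt = 0 along every solution. Differentiate each option and use the equation of motion:
(A) d/dt[(x')^2 + x^2] = 2x'x'' + 2x x' = 2x'(-x) + 2x x' = 0
(B) d/dt[x x'] = (x')^2 + x x'' = (x')^2 - x^2, not identically 0
(C) d/dt[(x')^2 - x^2] = 2x'x'' - 2x x' = -4x x', not identically 0
(D) d/dt[x' + x] = x'' + x' = -x + x', not identically 0

Only (A) has zero time-derivative. So the energy-like quantity (x')^2 + x^2 is the first integral.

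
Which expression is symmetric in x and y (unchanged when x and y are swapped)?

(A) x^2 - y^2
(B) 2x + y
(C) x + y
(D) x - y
C

A symmetric expression is unchanged when the variables are permuted; here the transformation to test is the swap (x, y) -> (y, x).
Substitute the transformed coordinates into each option and compare with the original:
(A) x^2 - y^2  ->  (y)^2 - (x)^2 = -x^2 + y^2   [differs from x^2 - y^2: not invariant]
(B) 2x + y  ->  2(y) + (x) = x + 2y   [differs from 2x + y: not invariant]
(C) x + y  ->  (y) + (x) = x + y   [equals x + y: invariant]
(D) x - y  ->  (y) - (x) = -x + y   [differs from x - y: not invariant]

Only option (C), x + y, is unchanged by the transformation.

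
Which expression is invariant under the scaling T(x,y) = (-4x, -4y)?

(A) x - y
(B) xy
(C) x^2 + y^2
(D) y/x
D

Under the uniform scaling T(x,y) = (-4x, -4y):
Substitute the transformed coordinates into each option and compare with the original:
(A) x - y  ->  (-4x) - (-4y) = -4x + 4y   [differs from x - y: not invariant]
(B) xy  ->  (-4x)(-4y) = 16xy   [differs from xy: not invariant]
(C) x^2 + y^2  ->  (-4x)^2 + (-4y)^2 = 16x^2 + 16y^2   [differs from x^2 + y^2: not invariant]
(D) y/x  ->  (-4y)/(-4x) = y/x   [equals y/x: invariant]

Only option (D), y/x, is unchanged by the transformation.
The common factor -4 cancels in a ratio of coordinates, while sums, products and sums of squares pick up factors of -4 or 16.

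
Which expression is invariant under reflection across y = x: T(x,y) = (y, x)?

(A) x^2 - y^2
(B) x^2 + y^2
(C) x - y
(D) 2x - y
B

The map is reflection across y = x: T(x,y) = (y, x).
Substitute the transformed coordinates into each option and compare with the original:
(A) x^2 - y^2  ->  (y)^2 - (x)^2 = -x^2 + y^2   [differs from x^2 - y^2: not invariant]
(B) x^2 + y^2  ->  (y)^2 + (x)^2 = x^2 + y^2   [equals x^2 + y^2: invariant]
(C) x - y  ->  (y) - (x) = -x + y   [differs from x - y: not invariant]
(D) 2x - y  ->  2(y) - (x) = -x + 2y   [differs from 2x - y: not invariant]

Only option (B), x^2 + y^2, is unchanged by the transformation.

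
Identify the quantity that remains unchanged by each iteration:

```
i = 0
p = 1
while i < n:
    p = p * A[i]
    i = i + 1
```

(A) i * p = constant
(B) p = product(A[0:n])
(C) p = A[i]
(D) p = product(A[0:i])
D

A loop invariant must hold before the first iteration and be re-established by every execution of the body.

(D) p = product(A[0:i]): Initially i = 0 and p = 1 = product of the empty slice A[0:0]. If p = product(A[0:i]) holds at the top of an iteration, the body sets p to product(A[0:i]) * A[i] = product(A[0:i+1]) and then i to i+1, so the property is restored. At exit i = n, giving p = product(A[0:n]).

The other options fail:
(A) i * p = constant: initially i * p = 0, but after one iteration it is 1 * A[0], which is nonzero in general.
(B) p = product(A[0:n]): false before the loop (p = 1, not the full product) -- it only becomes true at exit.
(C) p = A[i]: after the first iteration p = A[0] but i = 1; in general p is a product of several elements, not a single one.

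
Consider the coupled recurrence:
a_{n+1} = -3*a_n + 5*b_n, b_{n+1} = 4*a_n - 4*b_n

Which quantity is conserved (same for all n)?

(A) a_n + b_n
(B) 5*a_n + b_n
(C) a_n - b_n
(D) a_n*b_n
A

Replace a_n by a_{n+1} = -3*a_n + 5*b_n and b_n by b_{n+1} = 4*a_n - 4*b_n in each option and simplify:
(A) a_n + b_n  ->  (-3*a_n + 5*b_n) + (4*a_n - 4*b_n) = a_n + b_n   [conserved]
(B) 5*a_n + b_n  ->  5*(-3*a_n + 5*b_n) + (4*a_n - 4*b_n) = -11*a_n + 21*b_n   [not conserved]
(C) a_n - b_n  ->  (-3*a_n + 5*b_n) - (4*a_n - 4*b_n) = -7*a_n + 9*b_n   [not conserved]
(D) a_n*b_n  ->  (-3*a_n + 5*b_n)*(4*a_n - 4*b_n) = -12*a_n^2 + 32*a_n*b_n - 20*b_n^2   [not conserved]

Only (A) a_n + b_n returns to itself after one step, so it is the conserved quantity.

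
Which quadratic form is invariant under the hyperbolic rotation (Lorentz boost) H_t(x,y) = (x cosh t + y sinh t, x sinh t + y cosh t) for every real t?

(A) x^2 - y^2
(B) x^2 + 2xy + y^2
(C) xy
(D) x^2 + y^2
A

Write x' = x cosh t + y sinh t, y' = x sinh t + y cosh t and substitute into each option:
(A) x^2 - y^2: (x cosh t + y sinh t)^2 - (x sinh t + y cosh t)^2 = x^2(cosh^2 t - sinh^2 t) + 2xy(cosh t sinh t - sinh t cosh t) + y^2(sinh^2 t - cosh^2 t) = x^2 - y^2   [invariant, using cosh^2 t - sinh^2 t = 1]
(B) x^2 + 2xy + y^2: (x' + y')^2 with x' + y' = (x + y)(cosh t + sinh t) = (x + y)e^t, so it becomes (x + y)^2 e^(2t)   [not invariant for t != 0]
(C) xy: (x cosh t + y sinh t)(x sinh t + y cosh t) = xy(cosh^2 t + sinh^2 t) + (x^2 + y^2) sinh t cosh t = xy cosh 2t + (x^2 + y^2)(sinh 2t)/2   [not invariant for t != 0]
(D) x^2 + y^2: (x cosh t + y sinh t)^2 + (x sinh t + y cosh t)^2 = (x^2 + y^2)(cosh^2 t + sinh^2 t) + 4xy sinh t cosh t = (x^2 + y^2) cosh 2t + 2xy sinh 2t   [not invariant for t != 0]

Only (A) x^2 - y^2 is unchanged; it is the Minkowski form preserved by Lorentz boosts, just as x^2 + y^2 is preserved by ordinary rotations.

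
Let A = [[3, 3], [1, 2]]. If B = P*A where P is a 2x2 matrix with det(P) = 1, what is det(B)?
3

By the multiplicative property of determinants, det(B) = det(P*A) = det(P) * det(A) = det(A),
so the determinant is invariant under multiplication by any determinant-1 matrix; we just need det(A).

det(A) = (3)(2) - (3)(1) = 6 - 3 = 3

Therefore det(B) = 1 * 3 = 3.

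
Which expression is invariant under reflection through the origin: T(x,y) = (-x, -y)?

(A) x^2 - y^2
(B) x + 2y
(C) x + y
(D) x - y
A

The map is reflection through the origin: T(x,y) = (-x, -y).
Substitute the transformed coordinates into each option and compare with the original:
(A) x^2 - y^2  ->  (-x)^2 - (-y)^2 = x^2 - y^2   [equals x^2 - y^2: invariant]
(B) x + 2y  ->  (-x) + 2(-y) = -x - 2y   [differs from x + 2y: not invariant]
(C) x + y  ->  (-x) + (-y) = -x - y   [differs from x + y: not invariant]
(D) x - y  ->  (-x) - (-y) = -x + y   [differs from x - y: not invariant]

Only option (A), x^2 - y^2, is unchanged by the transformation.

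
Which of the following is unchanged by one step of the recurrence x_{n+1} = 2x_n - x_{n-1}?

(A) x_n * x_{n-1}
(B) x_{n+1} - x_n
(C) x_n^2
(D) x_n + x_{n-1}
B

For the recurrence x_{n+1} = 2x_n - x_{n-1}:

If x_{n+1} = 2x_n - x_{n-1}, then:
x_{n+1} - x_n = x_n - x_{n-1}
The first difference is constant throughout the sequence.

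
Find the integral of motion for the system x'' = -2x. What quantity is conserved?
E = (x')^2 + 2x^2

Multiply the equation by x':
x' * x'' = -2x * x'
The left side is d/dt[(x')^2/2] and the right side is d/dt[-2x^2/2], so
d/dt[(x')^2/2 + 2x^2/2] = 0, i.e. (x')^2/2 + 2x^2/2 = constant.
Multiplying by 2, the integral of motion is E = (x')^2 + 2x^2.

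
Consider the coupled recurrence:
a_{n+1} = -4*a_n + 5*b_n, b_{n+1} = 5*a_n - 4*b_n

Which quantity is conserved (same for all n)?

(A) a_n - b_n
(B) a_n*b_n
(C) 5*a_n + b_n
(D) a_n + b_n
D

Replace a_n by a_{n+1} = -4*a_n + 5*b_n and b_n by b_{n+1} = 5*a_n - 4*b_n in each option and simplify:
(A) a_n - b_n  ->  (-4*a_n + 5*b_n) - (5*a_n - 4*b_n) = -9*a_n + 9*b_n   [not conserved]
(B) a_n*b_n  ->  (-4*a_n + 5*b_n)*(5*a_n - 4*b_n) = -20*a_n^2 + 41*a_n*b_n - 20*b_n^2   [not conserved]
(C) 5*a_n + b_n  ->  5*(-4*a_n + 5*b_n) + (5*a_n - 4*b_n) = -15*a_n + 21*b_n   [not conserved]
(D) a_n + b_n  ->  (-4*a_n + 5*b_n) + (5*a_n - 4*b_n) = a_n + b_n   [conserved]

Only (D) a_n + b_n returns to itself after one step, so it is the conserved quantity.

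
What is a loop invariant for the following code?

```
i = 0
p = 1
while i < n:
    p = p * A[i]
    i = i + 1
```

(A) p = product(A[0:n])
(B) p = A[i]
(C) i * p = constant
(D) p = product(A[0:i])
D

A loop invariant must hold before the first iteration and be re-established by every execution of the body.

(D) p = product(A[0:i]): Initially i = 0 and p = 1 = product of the empty slice A[0:0]. If p = product(A[0:i]) holds at the top of an iteration, the body sets p to product(A[0:i]) * A[i] = product(A[0:i+1]) and then i to i+1, so the property is restored. At exit i = n, giving p = product(A[0:n]).

The other options fail:
(A) p = product(A[0:n]): false before the loop (p = 1, not the full product) -- it only becomes true at exit.
(B) p = A[i]: after the first iteration p = A[0] but i = 1; in general p is a product of several elements, not a single one.
(C) i * p = constant: initially i * p = 0, but after one iteration it is 1 * A[0], which is nonzero in general.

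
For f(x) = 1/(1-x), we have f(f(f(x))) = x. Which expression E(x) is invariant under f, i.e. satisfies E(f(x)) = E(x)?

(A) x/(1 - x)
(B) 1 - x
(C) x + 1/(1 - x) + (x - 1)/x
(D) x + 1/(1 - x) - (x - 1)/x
C

Replace x by f(x) = 1/(1 - x) in each option and simplify. As a quick numerical cross-check, also compare E(5) with E(f(5)) = E(-1/4).

(A) x/(1 - x)  ->  (1/(1 - x))/(1 - (1/(1 - x))) = -1/x; check: E(5) = -5/4 but E(-1/4) = -1/5.   [not invariant]
(B) 1 - x  ->  1 - (1/(1 - x)) = x/(x - 1); check: E(5) = -4 but E(-1/4) = 5/4.   [not invariant]
(C) x + 1/(1 - x) + (x - 1)/x  ->  (1/(1 - x)) + 1/(1 - (1/(1 - x))) + ((1/(1 - x)) - 1)/(1/(1 - x)), which simplifies back to x + 1/(1 - x) + (x - 1)/x; check: E(5) = 111/20, E(-1/4) = 111/20.   [invariant]
(D) x + 1/(1 - x) - (x - 1)/x  ->  (1/(1 - x)) + 1/(1 - (1/(1 - x))) - ((1/(1 - x)) - 1)/(1/(1 - x)) = (x^2(1 - x) - x + (x - 1)^2)/(x(x - 1)); check: E(5) = 79/20 but E(-1/4) = -89/20.   [not invariant]

Only (C) is unchanged. Indeed f(f(x)) = 1/(1 - 1/(1-x)) = (1-x)/(-x) = (x-1)/x, so E(x) = x + f(x) + f(f(x)) is the sum over the whole 3-cycle; applying f just permutes the three terms cyclically (x -> f(x) -> f(f(x)) -> x), leaving the sum unchanged.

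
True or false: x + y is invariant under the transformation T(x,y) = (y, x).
True

Substitute T(x,y) = (y, x) into the expression and compare with the original.

Original: x + y
After applying T: (y) + (x) = x + y

This is identical to the original x + y, so the expression is invariant.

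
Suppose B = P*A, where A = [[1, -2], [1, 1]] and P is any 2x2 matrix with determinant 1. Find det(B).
3

By the multiplicative property of determinants, det(B) = det(P*A) = det(P) * det(A) = det(A),
so the determinant is invariant under multiplication by any determinant-1 matrix; we just need det(A).

det(A) = (1)(1) - (-2)(1) = 1 - (-2) = 3

Therefore det(B) = 1 * 3 = 3.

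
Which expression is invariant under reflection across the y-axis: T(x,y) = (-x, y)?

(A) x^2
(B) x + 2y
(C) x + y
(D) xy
A

The map is reflection across the y-axis: T(x,y) = (-x, y).
Substitute the transformed coordinates into each option and compare with the original:
(A) x^2  ->  (-x)^2 = x^2   [equals x^2: invariant]
(B) x + 2y  ->  (-x) + 2(y) = -x + 2y   [differs from x + 2y: not invariant]
(C) x + y  ->  (-x) + (y) = -x + y   [differs from x + y: not invariant]
(D) xy  ->  (-x)(y) = -xy   [differs from xy: not invariant]

Only option (A), x^2, is unchanged by the transformation.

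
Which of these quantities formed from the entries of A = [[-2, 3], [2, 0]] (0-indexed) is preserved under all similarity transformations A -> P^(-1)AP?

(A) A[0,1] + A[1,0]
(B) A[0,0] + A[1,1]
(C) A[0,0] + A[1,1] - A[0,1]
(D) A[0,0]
B

A[0,0] + A[1,1] is the trace of A. By the cyclic property of the trace, tr(P^(-1)AP) = tr(APP^(-1)) = tr(A), so it is the same for every matrix similar to A.

The other combinations are not similarity invariants. For example, take P = [[1, 2], [0, 1]] (det P = 1), so P^(-1) = [[1, -2], [0, 1]] and
B = P^(-1)AP = [[-6, -9], [2, 4]].
Evaluating each option on A and on B:
(A) A[0,1] + A[1,0]: 5 for A, -7 for B -> changes
(B) A[0,0] + A[1,1]: -2 for A, -2 for B -> unchanged
(C) A[0,0] + A[1,1] - A[0,1]: -5 for A, 7 for B -> changes
(D) A[0,0]: -2 for A, -6 for B -> changes

Only (B) A[0,0] + A[1,1] = -2 survives (and it does so for every P, not just this one), so it is the invariant.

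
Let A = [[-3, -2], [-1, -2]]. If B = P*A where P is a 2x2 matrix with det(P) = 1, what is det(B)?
4

By the multiplicative property of determinants, det(B) = det(P*A) = det(P) * det(A) = det(A),
so the determinant is invariant under multiplication by any determinant-1 matrix; we just need det(A).

det(A) = (-3)(-2) - (-2)(-1) = 6 - 2 = 4

Therefore det(B) = 1 * 4 = 4.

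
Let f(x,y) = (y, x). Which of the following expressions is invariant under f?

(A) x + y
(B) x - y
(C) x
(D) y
A

For f(x,y) = (y, x):
After applying f: x' = y, y' = x. So x' + y' = y + x = x + y.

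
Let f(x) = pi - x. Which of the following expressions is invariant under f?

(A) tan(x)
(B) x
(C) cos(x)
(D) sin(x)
D

For f(x) = pi - x:
sin(pi - x) = sin(x), so sine is invariant under this transformation.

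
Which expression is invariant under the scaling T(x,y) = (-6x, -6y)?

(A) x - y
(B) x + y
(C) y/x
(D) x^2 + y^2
C

Under the uniform scaling T(x,y) = (-6x, -6y):
Substitute the transformed coordinates into each option and compare with the original:
(A) x - y  ->  (-6x) - (-6y) = -6x + 6y   [differs from x - y: not invariant]
(B) x + y  ->  (-6x) + (-6y) = -6x - 6y   [differs from x + y: not invariant]
(C) y/x  ->  (-6y)/(-6x) = y/x   [equals y/x: invariant]
(D) x^2 + y^2  ->  (-6x)^2 + (-6y)^2 = 36x^2 + 36y^2   [differs from x^2 + y^2: not invariant]

Only option (C), y/x, is unchanged by the transformation.
The common factor -6 cancels in a ratio of coordinates, while sums, products and sums of squares pick up factors of -6 or 36.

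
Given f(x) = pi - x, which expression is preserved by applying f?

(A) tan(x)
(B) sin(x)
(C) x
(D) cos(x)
B

For f(x) = pi - x:
sin(pi - x) = sin(x), so sine is invariant under this transformation.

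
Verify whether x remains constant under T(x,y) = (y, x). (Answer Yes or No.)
No

Substitute T(x,y) = (y, x) into the expression and compare with the original.

Original: x
After applying T: (y) = y

This differs from the original x (difference: -x + y), so the expression is NOT invariant.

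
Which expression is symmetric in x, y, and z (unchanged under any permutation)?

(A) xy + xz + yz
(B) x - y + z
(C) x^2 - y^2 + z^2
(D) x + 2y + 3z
A

A symmetric expression is unchanged when the variables are permuted; here the transformation to test is the swap (x, y) -> (y, x).
A symmetric expression must survive every permutation; the single swap x <-> y already eliminates the distractors, and the keyed expression is also unchanged by x <-> z and y <-> z (each variable enters it in exactly the same way).
Substitute the transformed coordinates into each option and compare with the original:
(A) xy + xz + yz  ->  (y)(x) + (y)z + (x)z = xy + xz + yz   [equals xy + xz + yz: invariant]
(B) x - y + z  ->  (y) - (x) + z = -x + y + z   [differs from x - y + z: not invariant]
(C) x^2 - y^2 + z^2  ->  (y)^2 - (x)^2 + z^2 = -x^2 + y^2 + z^2   [differs from x^2 - y^2 + z^2: not invariant]
(D) x + 2y + 3z  ->  (y) + 2(x) + 3z = 2x + y + 3z   [differs from x + 2y + 3z: not invariant]

Only option (A), xy + xz + yz, is unchanged by the transformation.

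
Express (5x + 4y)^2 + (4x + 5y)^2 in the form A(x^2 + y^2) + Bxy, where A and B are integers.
41(x^2 + y^2) + 80xy

Expanding: (5x + 4y)^2 = 25x^2 + 40xy + 16y^2
(4x + 5y)^2 = 16x^2 + 40xy + 25y^2
Sum = (25+16)(x^2+y^2) + 80xy = 41(x^2 + y^2) + 80xy
This is symmetric in x and y.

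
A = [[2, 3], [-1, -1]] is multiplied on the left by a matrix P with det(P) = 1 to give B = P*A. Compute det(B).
1

By the multiplicative property of determinants, det(B) = det(P*A) = det(P) * det(A) = det(A),
so the determinant is invariant under multiplication by any determinant-1 matrix; we just need det(A).

det(A) = (2)(-1) - (3)(-1) = -2 - (-3) = 1

Therefore det(B) = 1 * 1 = 1.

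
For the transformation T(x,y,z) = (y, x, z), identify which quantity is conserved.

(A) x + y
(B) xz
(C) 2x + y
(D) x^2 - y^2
A

Apply T(x,y,z) = (y, x, z) to each option, i.e. replace (x, y, z) by the transformed coordinates.
Substitute the transformed coordinates into each option and compare with the original:
(A) x + y  ->  (y) + (x) = x + y   [equals x + y: invariant]
(B) xz  ->  (y)(z) = yz   [differs from xz: not invariant]
(C) 2x + y  ->  2(y) + (x) = x + 2y   [differs from 2x + y: not invariant]
(D) x^2 - y^2  ->  (y)^2 - (x)^2 = -x^2 + y^2   [differs from x^2 - y^2: not invariant]

Only option (A), x + y, is unchanged by the transformation.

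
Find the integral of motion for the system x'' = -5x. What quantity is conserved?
E = (x')^2 + 5x^2

Multiply the equation by x':
x' * x'' = -5x * x'
The left side is d/dt[(x')^2/2] and the right side is d/dt[-5x^2/2], so
d/dt[(x')^2/2 + 5x^2/2] = 0, i.e. (x')^2/2 + 5x^2/2 = constant.
Multiplying by 2, the integral of motion is E = (x')^2 + 5x^2.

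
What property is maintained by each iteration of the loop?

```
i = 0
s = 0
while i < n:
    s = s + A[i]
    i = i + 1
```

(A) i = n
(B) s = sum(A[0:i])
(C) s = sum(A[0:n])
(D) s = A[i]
B

A loop invariant must hold before the first iteration and be re-established by every execution of the body.

(B) s = sum(A[0:i]): Initially i = 0 and s = 0 = sum of the empty slice A[0:0]. If s = sum(A[0:i]) holds at the top of an iteration, the body sets s to sum(A[0:i]) + A[i] = sum(A[0:i+1]) and then i to i+1, so s = sum(A[0:i]) holds again. At exit i = n, giving s = sum(A[0:n]).

The other options fail:
(A) i = n: false initially (i = 0); it is the exit condition, not an invariant.
(C) s = sum(A[0:n]): false before the loop (s = 0, not the full sum) -- it only becomes true at exit.
(D) s = A[i]: after the first iteration s = A[0] but i = 1, so s = A[i] compares s with the wrong element (and fails in general).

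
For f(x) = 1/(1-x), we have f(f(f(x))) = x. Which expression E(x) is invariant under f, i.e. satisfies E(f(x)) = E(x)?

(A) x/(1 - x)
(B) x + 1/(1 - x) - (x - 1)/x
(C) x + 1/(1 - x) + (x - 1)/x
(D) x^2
C

Replace x by f(x) = 1/(1 - x) in each option and simplify. As a quick numerical cross-check, also compare E(4) with E(f(4)) = E(-1/3).

(A) x/(1 - x)  ->  (1/(1 - x))/(1 - (1/(1 - x))) = -1/x; check: E(4) = -4/3 but E(-1/3) = -1/4.   [not invariant]
(B) x + 1/(1 - x) - (x - 1)/x  ->  (1/(1 - x)) + 1/(1 - (1/(1 - x))) - ((1/(1 - x)) - 1)/(1/(1 - x)) = (x^2(1 - x) - x + (x - 1)^2)/(x(x - 1)); check: E(4) = 35/12 but E(-1/3) = -43/12.   [not invariant]
(C) x + 1/(1 - x) + (x - 1)/x  ->  (1/(1 - x)) + 1/(1 - (1/(1 - x))) + ((1/(1 - x)) - 1)/(1/(1 - x)), which simplifies back to x + 1/(1 - x) + (x - 1)/x; check: E(4) = 53/12, E(-1/3) = 53/12.   [invariant]
(D) x^2  ->  (1/(1 - x))^2 = (x - 1)^(-2); check: E(4) = 16 but E(-1/3) = 1/9.   [not invariant]

Only (C) is unchanged. Indeed f(f(x)) = 1/(1 - 1/(1-x)) = (1-x)/(-x) = (x-1)/x, so E(x) = x + f(x) + f(f(x)) is the sum over the whole 3-cycle; applying f just permutes the three terms cyclically (x -> f(x) -> f(f(x)) -> x), leaving the sum unchanged.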